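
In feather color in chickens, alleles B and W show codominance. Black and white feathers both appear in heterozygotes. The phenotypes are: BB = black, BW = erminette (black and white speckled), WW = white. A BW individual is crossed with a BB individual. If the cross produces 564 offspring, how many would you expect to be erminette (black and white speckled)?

Punnett square for BW × BB:
Offspring genotypes: 2 BB, 2 BW
Phenotype counts: 2 black, 2 erminette (black and white speckled)
erminette (black and white speckled): 2 out of 4 → fraction 1/2
Expected count = 1/2 × 564 = 282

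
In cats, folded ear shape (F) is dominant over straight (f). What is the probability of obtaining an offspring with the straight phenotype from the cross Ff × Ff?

Punnett square for Ff × Ff:
Offspring genotypes: 1 FF, 2 Ff, 1 ff
Total offspring: 4
Count with target: 1
Probability: 1/4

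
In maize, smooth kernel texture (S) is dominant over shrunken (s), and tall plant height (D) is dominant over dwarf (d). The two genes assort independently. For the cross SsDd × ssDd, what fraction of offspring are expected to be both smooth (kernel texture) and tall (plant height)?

Dihybrid cross SsDd × ssDd — consider each gene separately:
kernel texture: Ss × ss → 2 Ss, 2 ss → 2 S_ : 2 ss (out of 4)
plant height: Dd × Dd → 1 DD, 2 Dd, 1 dd → 3 D_ : 1 dd (out of 4)
Looking for: smooth (S_) and tall (D_)
P(smooth) = 2/4, P(tall) = 3/4
P(both) = 2/4 × 3/4 = 6/16 = 3/8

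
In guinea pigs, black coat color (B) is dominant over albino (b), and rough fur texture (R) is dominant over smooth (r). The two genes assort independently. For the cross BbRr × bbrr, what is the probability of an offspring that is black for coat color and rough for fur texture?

Dihybrid cross BbRr × bbrr — consider each gene separately:
coat color: Bb × bb → 2 Bb, 2 bb → 2 B_ : 2 bb (out of 4)
fur texture: Rr × rr → 2 Rr, 2 rr → 2 R_ : 2 rr (out of 4)
Looking for: black (B_) and rough (R_)
P(black) = 2/4, P(rough) = 2/4
P(both) = 2/4 × 2/4 = 4/16 = 1/4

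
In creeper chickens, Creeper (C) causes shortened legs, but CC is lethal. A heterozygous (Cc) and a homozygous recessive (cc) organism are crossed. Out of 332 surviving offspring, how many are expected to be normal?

Cross: Cc × cc
Punnett square offspring (before lethality): 2 Cc, 2 cc
No CC offspring are produced in this cross.
normal: 2 out of 4 → fraction 1/2
Expected count = 1/2 × 332 = 166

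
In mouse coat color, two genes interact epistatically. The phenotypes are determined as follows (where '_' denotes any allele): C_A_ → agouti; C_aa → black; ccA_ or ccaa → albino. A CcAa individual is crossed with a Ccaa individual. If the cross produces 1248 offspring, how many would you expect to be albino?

Cross: CcAa × Ccaa — consider each gene separately:
C gene: Cc × Cc → 1 CC, 2 Cc, 1 cc → 3 C_ : 1 cc (out of 4)
A gene: Aa × aa → 2 Aa, 2 aa → 2 A_ : 2 aa (out of 4)
Genotype classes (out of 4 × 4 = 16): C_A_ = 3×2 = 6; C_aa = 3×2 = 6; ccA_ = 1×2 = 2; ccaa = 1×2 = 2
Apply the phenotype rules: C_A_ (6) → agouti; C_aa (6) → black; ccA_ (2) + ccaa (2) → albino
Phenotype counts (out of 16): 6 agouti, 6 black, 4 albino
albino: 4 out of 16 → fraction 1/4
Expected count = 1/4 × 1248 = 312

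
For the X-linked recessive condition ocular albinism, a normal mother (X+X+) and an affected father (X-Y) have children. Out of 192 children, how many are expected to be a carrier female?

Cross: X+X+ × X-Y
Offspring: 2 X+X-, 2 X+Y
Probability of a carrier female: 2/4 = 1/2
Expected count = 1/2 × 192 = 96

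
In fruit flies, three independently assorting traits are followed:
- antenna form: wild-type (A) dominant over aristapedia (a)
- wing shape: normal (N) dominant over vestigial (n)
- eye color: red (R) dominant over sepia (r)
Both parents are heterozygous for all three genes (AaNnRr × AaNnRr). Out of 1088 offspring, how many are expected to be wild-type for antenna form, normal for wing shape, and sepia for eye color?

Trihybrid cross: AaNnRr × AaNnRr
Each trait segregates independently with a 3:1 phenotypic ratio, so each gene contributes 3/4 (dominant) or 1/4 (recessive).
Target: wild-type (antenna form), normal (wing shape), sepia (eye color)
Probability = product of independent per-trait probabilities
= 3/4 × 3/4 × 1/4 = 9/64
Expected count = 9/64 × 1088 = 153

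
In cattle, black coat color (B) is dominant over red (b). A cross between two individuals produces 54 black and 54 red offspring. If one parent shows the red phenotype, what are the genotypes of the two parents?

Observed offspring: 54 black, 54 red
The observed ratio simplifies to 1:1. One parent shows red, so its genotype must be bb. A 1:1 offspring split requires the other parent to be heterozygous (Bb).
Parent genotypes: bb × Bb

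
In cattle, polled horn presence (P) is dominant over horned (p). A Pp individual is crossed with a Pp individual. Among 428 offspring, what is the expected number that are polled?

Punnett square for Pp × Pp:
Offspring genotypes: 1 PP, 2 Pp, 1 pp
polled: 3, horned: 1
polled: 3 out of 4 → fraction 3/4
Expected count = 3/4 × 428 = 321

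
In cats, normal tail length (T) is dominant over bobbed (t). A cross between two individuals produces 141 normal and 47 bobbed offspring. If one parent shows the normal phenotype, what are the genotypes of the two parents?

Observed offspring: 141 normal, 47 bobbed
The observed ratio simplifies to 3:1. Bobbed (tt) offspring appear, so each parent must contribute one t allele. The parent stated to show normal carries T, so it is Tt. The other parent is then either Tt or tt: Tt × tt would give a 1:1 split, whereas Tt × Tt gives 3:1 — matching the data. So both parents are heterozygous (Tt × Tt).
Parent genotypes: Tt × Tt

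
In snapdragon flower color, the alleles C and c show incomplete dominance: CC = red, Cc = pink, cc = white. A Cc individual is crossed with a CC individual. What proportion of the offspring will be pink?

Punnett square for Cc × CC:
Offspring genotypes: 2 CC, 2 Cc
Phenotype counts: 2 red, 2 pink
pink: 2 out of 4
Probability: 2/4 = 1/2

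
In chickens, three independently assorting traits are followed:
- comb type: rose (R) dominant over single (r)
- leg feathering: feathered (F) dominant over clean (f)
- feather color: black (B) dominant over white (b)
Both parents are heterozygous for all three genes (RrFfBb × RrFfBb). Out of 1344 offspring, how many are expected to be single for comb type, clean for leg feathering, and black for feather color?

Trihybrid cross: RrFfBb × RrFfBb
Each trait segregates independently with a 3:1 phenotypic ratio, so each gene contributes 3/4 (dominant) or 1/4 (recessive).
Target: single (comb type), clean (leg feathering), black (feather color)
Probability = product of independent per-trait probabilities
= 1/4 × 1/4 × 3/4 = 3/64
Expected count = 3/64 × 1344 = 63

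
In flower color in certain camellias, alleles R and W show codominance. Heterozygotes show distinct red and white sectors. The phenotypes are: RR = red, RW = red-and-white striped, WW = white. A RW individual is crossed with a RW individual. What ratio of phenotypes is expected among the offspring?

Punnett square for RW × RW:
Offspring genotypes: 1 RR, 2 RW, 1 WW
Phenotype counts: 1 red, 2 red-and-white striped, 1 white
Ratio: 1 red : 2 red-and-white striped : 1 white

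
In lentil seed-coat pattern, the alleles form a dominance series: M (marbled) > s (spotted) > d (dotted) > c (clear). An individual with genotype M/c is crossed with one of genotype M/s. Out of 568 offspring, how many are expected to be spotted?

Cross: M/c × M/s
Allele dominance: M > s > d > c
Offspring genotypes: 1 M/M, 1 M/s, 1 M/c, 1 s/c
Phenotype counts: 3 marbled, 1 spotted
spotted: 1 out of 4 → fraction 1/4
Expected count = 1/4 × 568 = 142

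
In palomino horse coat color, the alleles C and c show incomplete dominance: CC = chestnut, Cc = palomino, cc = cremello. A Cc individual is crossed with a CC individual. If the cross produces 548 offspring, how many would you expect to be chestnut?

Punnett square for Cc × CC:
Offspring genotypes: 2 CC, 2 Cc
Phenotype counts: 2 chestnut, 2 palomino
chestnut: 2 out of 4 → fraction 1/2
Expected count = 1/2 × 548 = 274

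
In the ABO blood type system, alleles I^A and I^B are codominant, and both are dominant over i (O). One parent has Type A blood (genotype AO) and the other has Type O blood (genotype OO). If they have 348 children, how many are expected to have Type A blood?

Cross: AO × OO
Possible offspring genotypes: 2 AO, 2 OO
Blood type counts: 2 Type A, 2 Type O
Probability of Type A: 2/4 = 1/2
Expected count = 1/2 × 348 = 174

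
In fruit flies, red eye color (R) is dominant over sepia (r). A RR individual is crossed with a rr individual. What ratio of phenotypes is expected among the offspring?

Punnett square for RR × rr:
Offspring genotypes: 4 Rr
red: 4, sepia: 0
Ratio: all red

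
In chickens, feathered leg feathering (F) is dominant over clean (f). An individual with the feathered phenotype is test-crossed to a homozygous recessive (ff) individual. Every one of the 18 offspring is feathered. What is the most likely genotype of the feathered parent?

Test cross: ? × ff
All offspring are feathered.
If the unknown parent were heterozygous (Ff), about half of 18 offspring would be clean; none are. The unknown parent is most likely homozygous dominant (FF).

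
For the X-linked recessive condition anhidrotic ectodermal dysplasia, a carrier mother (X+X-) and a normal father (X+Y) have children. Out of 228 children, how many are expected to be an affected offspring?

Cross: X+X- × X+Y
Offspring: 1 X+X+, 1 X+Y, 1 X+X-, 1 X-Y
Probability of an affected offspring: 1/4
Expected count = 1/4 × 228 = 57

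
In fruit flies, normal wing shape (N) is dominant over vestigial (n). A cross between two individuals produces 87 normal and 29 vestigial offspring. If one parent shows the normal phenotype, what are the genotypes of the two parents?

Observed offspring: 87 normal, 29 vestigial
The observed ratio simplifies to 3:1. Vestigial (nn) offspring appear, so each parent must contribute one n allele. The parent stated to show normal carries N, so it is Nn. The other parent is then either Nn or nn: Nn × nn would give a 1:1 split, whereas Nn × Nn gives 3:1 — matching the data. So both parents are heterozygous (Nn × Nn).
Parent genotypes: Nn × Nn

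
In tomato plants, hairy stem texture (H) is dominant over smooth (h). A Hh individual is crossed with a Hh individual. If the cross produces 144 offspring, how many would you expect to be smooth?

Punnett square for Hh × Hh:
Offspring genotypes: 1 HH, 2 Hh, 1 hh
hairy: 3, smooth: 1
smooth: 1 out of 4 → fraction 1/4
Expected count = 1/4 × 144 = 36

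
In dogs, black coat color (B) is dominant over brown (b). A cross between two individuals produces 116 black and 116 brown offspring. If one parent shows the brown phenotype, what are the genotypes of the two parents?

Observed offspring: 116 black, 116 brown
The observed ratio simplifies to 1:1. One parent shows brown, so its genotype must be bb. A 1:1 offspring split requires the other parent to be heterozygous (Bb).
Parent genotypes: bb × Bb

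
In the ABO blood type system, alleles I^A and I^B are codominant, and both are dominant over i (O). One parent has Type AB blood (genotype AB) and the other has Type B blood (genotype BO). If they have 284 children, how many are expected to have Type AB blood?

Cross: AB × BO
Possible offspring genotypes: 1 AB, 1 AO, 1 BB, 1 BO
Blood type counts: 1 Type AB, 1 Type A, 2 Type B
Probability of Type AB: 1/4
Expected count = 1/4 × 284 = 71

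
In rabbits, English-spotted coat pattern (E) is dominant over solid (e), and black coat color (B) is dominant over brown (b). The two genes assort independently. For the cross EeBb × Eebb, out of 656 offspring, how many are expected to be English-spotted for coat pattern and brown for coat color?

Dihybrid cross EeBb × Eebb — consider each gene separately:
coat pattern: Ee × Ee → 1 EE, 2 Ee, 1 ee → 3 E_ : 1 ee (out of 4)
coat color: Bb × bb → 2 Bb, 2 bb → 2 B_ : 2 bb (out of 4)
Looking for: English-spotted (E_) and brown (bb)
P(English-spotted) = 3/4, P(brown) = 2/4
P(both) = 3/4 × 2/4 = 6/16 = 3/8
Expected count = 3/8 × 656 = 246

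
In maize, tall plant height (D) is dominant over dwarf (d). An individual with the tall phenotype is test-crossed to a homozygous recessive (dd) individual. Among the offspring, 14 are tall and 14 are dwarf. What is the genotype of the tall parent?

Test cross: ? × dd
Offspring: 14 tall, 14 dwarf — approximately 1:1.
A 1:1 ratio in a test cross indicates the unknown parent is heterozygous (Dd).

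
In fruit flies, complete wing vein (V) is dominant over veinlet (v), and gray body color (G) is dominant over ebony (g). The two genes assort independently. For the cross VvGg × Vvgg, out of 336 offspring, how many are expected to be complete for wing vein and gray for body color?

Dihybrid cross VvGg × Vvgg — consider each gene separately:
wing vein: Vv × Vv → 1 VV, 2 Vv, 1 vv → 3 V_ : 1 vv (out of 4)
body color: Gg × gg → 2 Gg, 2 gg → 2 G_ : 2 gg (out of 4)
Looking for: complete (V_) and gray (G_)
P(complete) = 3/4, P(gray) = 2/4
P(both) = 3/4 × 2/4 = 6/16 = 3/8
Expected count = 3/8 × 336 = 126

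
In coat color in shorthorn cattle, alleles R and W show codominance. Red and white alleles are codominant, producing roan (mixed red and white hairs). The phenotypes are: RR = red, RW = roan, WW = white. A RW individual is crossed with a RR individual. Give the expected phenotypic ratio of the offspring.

Punnett square for RW × RR:
Offspring genotypes: 2 RR, 2 RW
Phenotype counts: 2 red, 2 roan
Ratio: 1 red : 1 roan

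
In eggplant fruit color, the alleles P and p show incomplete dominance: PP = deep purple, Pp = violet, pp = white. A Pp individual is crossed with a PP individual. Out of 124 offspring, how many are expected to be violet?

Punnett square for Pp × PP:
Offspring genotypes: 2 PP, 2 Pp
Phenotype counts: 2 deep purple, 2 violet
violet: 2 out of 4 → fraction 1/2
Expected count = 1/2 × 124 = 62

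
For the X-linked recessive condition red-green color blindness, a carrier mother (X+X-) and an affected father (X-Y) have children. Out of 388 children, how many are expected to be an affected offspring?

Cross: X+X- × X-Y
Offspring: 1 X+X-, 1 X+Y, 1 X-X-, 1 X-Y
Probability of an affected offspring: 2/4 = 1/2
Expected count = 1/2 × 388 = 194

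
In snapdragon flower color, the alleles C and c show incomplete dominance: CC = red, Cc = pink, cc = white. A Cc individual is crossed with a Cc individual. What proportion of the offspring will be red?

Punnett square for Cc × Cc:
Offspring genotypes: 1 CC, 2 Cc, 1 cc
Phenotype counts: 1 red, 2 pink, 1 white
red: 1 out of 4
Probability: 1/4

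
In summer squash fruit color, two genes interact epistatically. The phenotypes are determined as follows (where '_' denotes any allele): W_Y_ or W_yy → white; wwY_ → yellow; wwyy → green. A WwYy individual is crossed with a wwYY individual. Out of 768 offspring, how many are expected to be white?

Cross: WwYy × wwYY — consider each gene separately:
W gene: Ww × ww → 2 Ww, 2 ww → 2 W_ : 2 ww (out of 4)
Y gene: Yy × YY → 2 YY, 2 Yy → 4 Y_ (out of 4)
Genotype classes (out of 4 × 4 = 16): W_Y_ = 2×4 = 8; wwY_ = 2×4 = 8
Apply the phenotype rules: W_Y_ (8) → white; wwY_ (8) → yellow
Phenotype counts (out of 16): 8 white, 8 yellow
white: 8 out of 16 → fraction 1/2
Expected count = 1/2 × 768 = 384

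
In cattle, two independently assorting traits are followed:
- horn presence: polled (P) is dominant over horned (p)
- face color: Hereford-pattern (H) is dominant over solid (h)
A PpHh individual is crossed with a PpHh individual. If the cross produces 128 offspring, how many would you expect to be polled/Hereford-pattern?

Dihybrid cross PpHh × PpHh — consider each gene separately:
horn presence: Pp × Pp → 1 PP, 2 Pp, 1 pp → 3 P_ : 1 pp (out of 4)
face color: Hh × Hh → 1 HH, 2 Hh, 1 hh → 3 H_ : 1 hh (out of 4)
Combine (counts out of 4 × 4 = 16): polled/Hereford-pattern (P_H_) = 3×3 = 9; polled/solid (P_hh) = 3×1 = 3; horned/Hereford-pattern (ppH_) = 1×3 = 3; horned/solid (pphh) = 1×1 = 1
Phenotype counts (out of 16): 9 polled/Hereford-pattern, 3 polled/solid, 3 horned/Hereford-pattern, 1 horned/solid
polled/Hereford-pattern: 9 out of 16 → fraction 9/16
Expected count = 9/16 × 128 = 72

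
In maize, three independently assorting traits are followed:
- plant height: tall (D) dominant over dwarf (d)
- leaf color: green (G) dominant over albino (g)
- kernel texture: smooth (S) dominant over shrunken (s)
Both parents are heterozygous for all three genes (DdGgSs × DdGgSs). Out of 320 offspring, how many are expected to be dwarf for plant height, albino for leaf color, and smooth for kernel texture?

Trihybrid cross: DdGgSs × DdGgSs
Each trait segregates independently with a 3:1 phenotypic ratio, so each gene contributes 3/4 (dominant) or 1/4 (recessive).
Target: dwarf (plant height), albino (leaf color), smooth (kernel texture)
Probability = product of independent per-trait probabilities
= 1/4 × 1/4 × 3/4 = 3/64
Expected count = 3/64 × 320 = 15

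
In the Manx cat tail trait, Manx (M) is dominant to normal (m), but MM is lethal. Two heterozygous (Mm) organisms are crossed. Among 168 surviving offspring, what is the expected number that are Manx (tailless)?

Cross: Mm × Mm
Punnett square offspring (before lethality): 1 MM, 2 Mm, 1 mm
The MM genotype is lethal (embryos die); surviving offspring: 2 Mm, 1 mm
Manx (tailless): 2 out of 3 → fraction 2/3
Expected count = 2/3 × 168 = 112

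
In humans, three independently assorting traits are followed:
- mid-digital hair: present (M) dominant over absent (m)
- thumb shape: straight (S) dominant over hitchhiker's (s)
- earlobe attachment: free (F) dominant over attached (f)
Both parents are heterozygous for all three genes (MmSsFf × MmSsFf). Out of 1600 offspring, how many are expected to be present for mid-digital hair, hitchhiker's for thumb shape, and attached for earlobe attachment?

Trihybrid cross: MmSsFf × MmSsFf
Each trait segregates independently with a 3:1 phenotypic ratio, so each gene contributes 3/4 (dominant) or 1/4 (recessive).
Target: present (mid-digital hair), hitchhiker's (thumb shape), attached (earlobe attachment)
Probability = product of independent per-trait probabilities
= 3/4 × 1/4 × 1/4 = 3/64
Expected count = 3/64 × 1600 = 75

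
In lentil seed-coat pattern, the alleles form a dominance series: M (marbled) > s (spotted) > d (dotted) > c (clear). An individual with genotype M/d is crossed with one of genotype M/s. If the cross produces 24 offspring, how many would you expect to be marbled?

Cross: M/d × M/s
Allele dominance: M > s > d > c
Offspring genotypes: 1 M/M, 1 M/s, 1 M/d, 1 s/d
Phenotype counts: 3 marbled, 1 spotted
marbled: 3 out of 4 → fraction 3/4
Expected count = 3/4 × 24 = 18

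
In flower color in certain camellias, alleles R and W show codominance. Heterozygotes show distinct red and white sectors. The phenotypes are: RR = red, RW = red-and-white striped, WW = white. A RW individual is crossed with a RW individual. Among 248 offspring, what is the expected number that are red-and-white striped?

Punnett square for RW × RW:
Offspring genotypes: 1 RR, 2 RW, 1 WW
Phenotype counts: 1 red, 2 red-and-white striped, 1 white
red-and-white striped: 2 out of 4 → fraction 1/2
Expected count = 1/2 × 248 = 124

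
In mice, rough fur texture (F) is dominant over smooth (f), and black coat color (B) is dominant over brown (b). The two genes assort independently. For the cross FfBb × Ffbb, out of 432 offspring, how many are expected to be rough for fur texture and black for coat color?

Dihybrid cross FfBb × Ffbb — consider each gene separately:
fur texture: Ff × Ff → 1 FF, 2 Ff, 1 ff → 3 F_ : 1 ff (out of 4)
coat color: Bb × bb → 2 Bb, 2 bb → 2 B_ : 2 bb (out of 4)
Looking for: rough (F_) and black (B_)
P(rough) = 3/4, P(black) = 2/4
P(both) = 3/4 × 2/4 = 6/16 = 3/8
Expected count = 3/8 × 432 = 162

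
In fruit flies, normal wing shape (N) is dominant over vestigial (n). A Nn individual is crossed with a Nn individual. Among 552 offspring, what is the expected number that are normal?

Punnett square for Nn × Nn:
Offspring genotypes: 1 NN, 2 Nn, 1 nn
normal: 3, vestigial: 1
normal: 3 out of 4 → fraction 3/4
Expected count = 3/4 × 552 = 414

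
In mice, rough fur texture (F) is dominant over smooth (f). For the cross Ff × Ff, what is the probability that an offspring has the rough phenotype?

Punnett square for Ff × Ff:
Offspring genotypes: 1 FF, 2 Ff, 1 ff
Total offspring: 4
Count with target: 3
Probability: 3/4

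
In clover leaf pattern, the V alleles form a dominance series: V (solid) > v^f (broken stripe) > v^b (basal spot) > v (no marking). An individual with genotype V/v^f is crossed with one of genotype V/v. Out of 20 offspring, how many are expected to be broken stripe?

Cross: V/v^f × V/v
Allele dominance: V > v^f > v^b > v
Offspring genotypes: 1 V/V, 1 V/v, 1 V/v^f, 1 v^f/v
Phenotype counts: 3 solid, 1 broken stripe
broken stripe: 1 out of 4 → fraction 1/4
Expected count = 1/4 × 20 = 5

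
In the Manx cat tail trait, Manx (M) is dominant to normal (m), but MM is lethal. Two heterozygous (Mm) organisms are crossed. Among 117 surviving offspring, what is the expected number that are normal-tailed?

Cross: Mm × Mm
Punnett square offspring (before lethality): 1 MM, 2 Mm, 1 mm
The MM genotype is lethal (embryos die); surviving offspring: 2 Mm, 1 mm
normal-tailed: 1 out of 3 → fraction 1/3
Expected count = 1/3 × 117 = 39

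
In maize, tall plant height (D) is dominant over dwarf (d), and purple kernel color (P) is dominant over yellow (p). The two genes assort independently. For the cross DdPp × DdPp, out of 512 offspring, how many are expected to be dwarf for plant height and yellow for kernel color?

Dihybrid cross DdPp × DdPp — consider each gene separately:
plant height: Dd × Dd → 1 DD, 2 Dd, 1 dd → 3 D_ : 1 dd (out of 4)
kernel color: Pp × Pp → 1 PP, 2 Pp, 1 pp → 3 P_ : 1 pp (out of 4)
Looking for: dwarf (dd) and yellow (pp)
P(dwarf) = 1/4, P(yellow) = 1/4
P(both) = 1/4 × 1/4 = 1/16
Expected count = 1/16 × 512 = 32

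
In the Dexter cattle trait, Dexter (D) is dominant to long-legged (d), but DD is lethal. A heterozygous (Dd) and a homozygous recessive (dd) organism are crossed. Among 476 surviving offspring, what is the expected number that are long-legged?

Cross: Dd × dd
Punnett square offspring (before lethality): 2 Dd, 2 dd
No DD offspring are produced in this cross.
long-legged: 2 out of 4 → fraction 1/2
Expected count = 1/2 × 476 = 238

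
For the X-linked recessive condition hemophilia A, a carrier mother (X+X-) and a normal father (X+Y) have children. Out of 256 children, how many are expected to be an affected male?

Cross: X+X- × X+Y
Offspring: 1 X+X+, 1 X+Y, 1 X+X-, 1 X-Y
Probability of an affected male: 1/4
Expected count = 1/4 × 256 = 64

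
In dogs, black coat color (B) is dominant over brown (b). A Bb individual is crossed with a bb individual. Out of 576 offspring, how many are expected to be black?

Punnett square for Bb × bb:
Offspring genotypes: 2 Bb, 2 bb
black: 2, brown: 2
black: 2 out of 4 → fraction 1/2
Expected count = 1/2 × 576 = 288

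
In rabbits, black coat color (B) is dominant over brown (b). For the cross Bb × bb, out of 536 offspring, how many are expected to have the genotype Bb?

Punnett square for Bb × bb:
Offspring genotypes: 2 Bb, 2 bb
Total offspring: 4
Count with target: 2
Probability: 2/4 = 1/2
Expected count = 1/2 × 536 = 268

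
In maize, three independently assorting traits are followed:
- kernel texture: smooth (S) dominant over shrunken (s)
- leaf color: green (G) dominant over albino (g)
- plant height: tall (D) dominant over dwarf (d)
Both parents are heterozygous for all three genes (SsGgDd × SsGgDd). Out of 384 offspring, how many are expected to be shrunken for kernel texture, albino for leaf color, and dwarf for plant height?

Trihybrid cross: SsGgDd × SsGgDd
Each trait segregates independently with a 3:1 phenotypic ratio, so each gene contributes 3/4 (dominant) or 1/4 (recessive).
Target: shrunken (kernel texture), albino (leaf color), dwarf (plant height)
Probability = product of independent per-trait probabilities
= 1/4 × 1/4 × 1/4 = 1/64
Expected count = 1/64 × 384 = 6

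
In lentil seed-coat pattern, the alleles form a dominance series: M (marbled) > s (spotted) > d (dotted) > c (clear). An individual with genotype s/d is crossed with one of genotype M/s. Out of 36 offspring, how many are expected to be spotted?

Cross: s/d × M/s
Allele dominance: M > s > d > c
Offspring genotypes: 1 M/s, 1 s/s, 1 M/d, 1 s/d
Phenotype counts: 2 marbled, 2 spotted
spotted: 2 out of 4 → fraction 1/2
Expected count = 1/2 × 36 = 18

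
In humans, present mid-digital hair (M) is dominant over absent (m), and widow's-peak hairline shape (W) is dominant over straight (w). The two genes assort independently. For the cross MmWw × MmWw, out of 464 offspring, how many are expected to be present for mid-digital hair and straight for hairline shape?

Dihybrid cross MmWw × MmWw — consider each gene separately:
mid-digital hair: Mm × Mm → 1 MM, 2 Mm, 1 mm → 3 M_ : 1 mm (out of 4)
hairline shape: Ww × Ww → 1 WW, 2 Ww, 1 ww → 3 W_ : 1 ww (out of 4)
Looking for: present (M_) and straight (ww)
P(present) = 3/4, P(straight) = 1/4
P(both) = 3/4 × 1/4 = 3/16
Expected count = 3/16 × 464 = 87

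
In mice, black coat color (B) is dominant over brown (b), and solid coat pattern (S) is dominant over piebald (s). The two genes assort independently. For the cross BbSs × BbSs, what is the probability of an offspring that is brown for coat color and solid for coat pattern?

Dihybrid cross BbSs × BbSs — consider each gene separately:
coat color: Bb × Bb → 1 BB, 2 Bb, 1 bb → 3 B_ : 1 bb (out of 4)
coat pattern: Ss × Ss → 1 SS, 2 Ss, 1 ss → 3 S_ : 1 ss (out of 4)
Looking for: brown (bb) and solid (S_)
P(brown) = 1/4, P(solid) = 3/4
P(both) = 1/4 × 3/4 = 3/16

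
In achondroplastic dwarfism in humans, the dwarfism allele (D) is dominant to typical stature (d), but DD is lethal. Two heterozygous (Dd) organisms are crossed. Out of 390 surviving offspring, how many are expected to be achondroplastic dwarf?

Cross: Dd × Dd
Punnett square offspring (before lethality): 1 DD, 2 Dd, 1 dd
The DD genotype is lethal (embryos die); surviving offspring: 2 Dd, 1 dd
achondroplastic dwarf: 2 out of 3 → fraction 2/3
Expected count = 2/3 × 390 = 260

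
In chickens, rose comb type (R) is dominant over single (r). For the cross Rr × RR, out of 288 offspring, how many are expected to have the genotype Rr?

Punnett square for Rr × RR:
Offspring genotypes: 2 RR, 2 Rr
Total offspring: 4
Count with target: 2
Probability: 2/4 = 1/2
Expected count = 1/2 × 288 = 144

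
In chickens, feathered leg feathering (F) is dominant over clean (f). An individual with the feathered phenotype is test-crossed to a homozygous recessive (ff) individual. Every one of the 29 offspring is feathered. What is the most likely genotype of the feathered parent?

Test cross: ? × ff
All offspring are feathered.
If the unknown parent were heterozygous (Ff), about half of 29 offspring would be clean; none are. The unknown parent is most likely homozygous dominant (FF).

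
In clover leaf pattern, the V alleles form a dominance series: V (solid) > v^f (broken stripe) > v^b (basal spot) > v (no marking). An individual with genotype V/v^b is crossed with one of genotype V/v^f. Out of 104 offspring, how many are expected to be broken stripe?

Cross: V/v^b × V/v^f
Allele dominance: V > v^f > v^b > v
Offspring genotypes: 1 V/V, 1 V/v^f, 1 V/v^b, 1 v^f/v^b
Phenotype counts: 3 solid, 1 broken stripe
broken stripe: 1 out of 4 → fraction 1/4
Expected count = 1/4 × 104 = 26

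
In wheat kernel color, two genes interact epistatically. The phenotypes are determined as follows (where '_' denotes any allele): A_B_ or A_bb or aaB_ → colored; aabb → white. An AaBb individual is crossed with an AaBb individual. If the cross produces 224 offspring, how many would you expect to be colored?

Cross: AaBb × AaBb — consider each gene separately:
A gene: Aa × Aa → 1 AA, 2 Aa, 1 aa → 3 A_ : 1 aa (out of 4)
B gene: Bb × Bb → 1 BB, 2 Bb, 1 bb → 3 B_ : 1 bb (out of 4)
Genotype classes (out of 4 × 4 = 16): A_B_ = 3×3 = 9; A_bb = 3×1 = 3; aaB_ = 1×3 = 3; aabb = 1×1 = 1
Apply the phenotype rules: A_B_ (9) + A_bb (3) + aaB_ (3) → colored; aabb (1) → white
Phenotype counts (out of 16): 15 colored, 1 white
colored: 15 out of 16 → fraction 15/16
Expected count = 15/16 × 224 = 210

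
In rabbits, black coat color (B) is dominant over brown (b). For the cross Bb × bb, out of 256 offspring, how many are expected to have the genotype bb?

Punnett square for Bb × bb:
Offspring genotypes: 2 Bb, 2 bb
Total offspring: 4
Count with target: 2
Probability: 2/4 = 1/2
Expected count = 1/2 × 256 = 128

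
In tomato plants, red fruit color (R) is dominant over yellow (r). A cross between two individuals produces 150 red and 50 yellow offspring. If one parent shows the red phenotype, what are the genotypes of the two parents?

Observed offspring: 150 red, 50 yellow
The observed ratio simplifies to 3:1. Yellow (rr) offspring appear, so each parent must contribute one r allele. The parent stated to show red carries R, so it is Rr. The other parent is then either Rr or rr: Rr × rr would give a 1:1 split, whereas Rr × Rr gives 3:1 — matching the data. So both parents are heterozygous (Rr × Rr).
Parent genotypes: Rr × Rr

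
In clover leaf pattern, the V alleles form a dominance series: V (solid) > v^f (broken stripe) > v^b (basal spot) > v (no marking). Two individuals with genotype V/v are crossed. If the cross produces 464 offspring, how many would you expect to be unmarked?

Cross: V/v × V/v
Allele dominance: V > v^f > v^b > v
Offspring genotypes: 1 V/V, 2 V/v, 1 v/v
Phenotype counts: 3 solid, 1 unmarked
unmarked: 1 out of 4 → fraction 1/4
Expected count = 1/4 × 464 = 116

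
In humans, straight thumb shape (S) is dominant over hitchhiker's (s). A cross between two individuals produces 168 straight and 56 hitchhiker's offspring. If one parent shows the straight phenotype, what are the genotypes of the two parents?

Observed offspring: 168 straight, 56 hitchhiker's
The observed ratio simplifies to 3:1. Hitchhiker's (ss) offspring appear, so each parent must contribute one s allele. The parent stated to show straight carries S, so it is Ss. The other parent is then either Ss or ss: Ss × ss would give a 1:1 split, whereas Ss × Ss gives 3:1 — matching the data. So both parents are heterozygous (Ss × Ss).
Parent genotypes: Ss × Ss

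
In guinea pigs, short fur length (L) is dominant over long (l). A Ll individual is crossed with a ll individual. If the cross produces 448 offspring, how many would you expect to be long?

Punnett square for Ll × ll:
Offspring genotypes: 2 Ll, 2 ll
short: 2, long: 2
long: 2 out of 4 → fraction 1/2
Expected count = 1/2 × 448 = 224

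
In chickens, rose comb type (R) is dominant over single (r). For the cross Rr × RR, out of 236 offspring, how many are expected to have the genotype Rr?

Punnett square for Rr × RR:
Offspring genotypes: 2 RR, 2 Rr
Total offspring: 4
Count with target: 2
Probability: 2/4 = 1/2
Expected count = 1/2 × 236 = 118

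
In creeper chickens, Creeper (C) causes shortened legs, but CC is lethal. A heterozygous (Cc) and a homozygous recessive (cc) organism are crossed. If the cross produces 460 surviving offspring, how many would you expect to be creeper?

Cross: Cc × cc
Punnett square offspring (before lethality): 2 Cc, 2 cc
No CC offspring are produced in this cross.
creeper: 2 out of 4 → fraction 1/2
Expected count = 1/2 × 460 = 230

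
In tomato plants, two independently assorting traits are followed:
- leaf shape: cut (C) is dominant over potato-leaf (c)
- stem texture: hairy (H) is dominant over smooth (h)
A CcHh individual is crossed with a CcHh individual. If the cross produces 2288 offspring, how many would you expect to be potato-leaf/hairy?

Dihybrid cross CcHh × CcHh — consider each gene separately:
leaf shape: Cc × Cc → 1 CC, 2 Cc, 1 cc → 3 C_ : 1 cc (out of 4)
stem texture: Hh × Hh → 1 HH, 2 Hh, 1 hh → 3 H_ : 1 hh (out of 4)
Combine (counts out of 4 × 4 = 16): cut/hairy (C_H_) = 3×3 = 9; cut/smooth (C_hh) = 3×1 = 3; potato-leaf/hairy (ccH_) = 1×3 = 3; potato-leaf/smooth (cchh) = 1×1 = 1
Phenotype counts (out of 16): 9 cut/hairy, 3 cut/smooth, 3 potato-leaf/hairy, 1 potato-leaf/smooth
potato-leaf/hairy: 3 out of 16 → fraction 3/16
Expected count = 3/16 × 2288 = 429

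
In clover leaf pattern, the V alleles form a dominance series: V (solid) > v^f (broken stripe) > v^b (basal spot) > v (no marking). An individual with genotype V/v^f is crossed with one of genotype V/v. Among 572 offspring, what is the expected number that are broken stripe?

Cross: V/v^f × V/v
Allele dominance: V > v^f > v^b > v
Offspring genotypes: 1 V/V, 1 V/v, 1 V/v^f, 1 v^f/v
Phenotype counts: 3 solid, 1 broken stripe
broken stripe: 1 out of 4 → fraction 1/4
Expected count = 1/4 × 572 = 143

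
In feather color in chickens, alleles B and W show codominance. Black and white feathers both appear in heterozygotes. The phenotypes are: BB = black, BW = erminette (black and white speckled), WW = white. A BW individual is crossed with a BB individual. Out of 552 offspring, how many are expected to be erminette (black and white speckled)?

Punnett square for BW × BB:
Offspring genotypes: 2 BB, 2 BW
Phenotype counts: 2 black, 2 erminette (black and white speckled)
erminette (black and white speckled): 2 out of 4 → fraction 1/2
Expected count = 1/2 × 552 = 276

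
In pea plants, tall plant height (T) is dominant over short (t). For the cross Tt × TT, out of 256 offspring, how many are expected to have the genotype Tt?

Punnett square for Tt × TT:
Offspring genotypes: 2 TT, 2 Tt
Total offspring: 4
Count with target: 2
Probability: 2/4 = 1/2
Expected count = 1/2 × 256 = 128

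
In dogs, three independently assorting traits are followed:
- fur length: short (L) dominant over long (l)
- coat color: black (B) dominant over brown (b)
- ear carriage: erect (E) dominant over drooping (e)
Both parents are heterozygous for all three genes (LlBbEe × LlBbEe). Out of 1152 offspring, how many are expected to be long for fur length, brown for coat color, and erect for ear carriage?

Trihybrid cross: LlBbEe × LlBbEe
Each trait segregates independently with a 3:1 phenotypic ratio, so each gene contributes 3/4 (dominant) or 1/4 (recessive).
Target: long (fur length), brown (coat color), erect (ear carriage)
Probability = product of independent per-trait probabilities
= 1/4 × 1/4 × 3/4 = 3/64
Expected count = 3/64 × 1152 = 54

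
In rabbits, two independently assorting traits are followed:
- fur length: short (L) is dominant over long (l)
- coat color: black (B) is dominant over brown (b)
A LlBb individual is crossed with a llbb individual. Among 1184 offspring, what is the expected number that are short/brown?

Dihybrid cross LlBb × llbb — consider each gene separately:
fur length: Ll × ll → 2 Ll, 2 ll → 2 L_ : 2 ll (out of 4)
coat color: Bb × bb → 2 Bb, 2 bb → 2 B_ : 2 bb (out of 4)
Combine (counts out of 4 × 4 = 16): short/black (L_B_) = 2×2 = 4; short/brown (L_bb) = 2×2 = 4; long/black (llB_) = 2×2 = 4; long/brown (llbb) = 2×2 = 4
Phenotype counts (out of 16): 4 short/black, 4 short/brown, 4 long/black, 4 long/brown
short/brown: 4 out of 16 → fraction 1/4
Expected count = 1/4 × 1184 = 296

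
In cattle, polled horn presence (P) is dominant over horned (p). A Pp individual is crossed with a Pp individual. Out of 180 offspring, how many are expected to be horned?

Punnett square for Pp × Pp:
Offspring genotypes: 1 PP, 2 Pp, 1 pp
polled: 3, horned: 1
horned: 1 out of 4 → fraction 1/4
Expected count = 1/4 × 180 = 45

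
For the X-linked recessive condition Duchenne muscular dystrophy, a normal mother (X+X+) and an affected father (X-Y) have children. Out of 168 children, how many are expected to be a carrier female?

Cross: X+X+ × X-Y
Offspring: 2 X+X-, 2 X+Y
Probability of a carrier female: 2/4 = 1/2
Expected count = 1/2 × 168 = 84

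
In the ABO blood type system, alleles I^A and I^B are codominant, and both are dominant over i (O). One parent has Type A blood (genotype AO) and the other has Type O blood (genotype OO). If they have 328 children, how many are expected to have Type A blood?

Cross: AO × OO
Possible offspring genotypes: 2 AO, 2 OO
Blood type counts: 2 Type A, 2 Type O
Probability of Type A: 2/4 = 1/2
Expected count = 1/2 × 328 = 164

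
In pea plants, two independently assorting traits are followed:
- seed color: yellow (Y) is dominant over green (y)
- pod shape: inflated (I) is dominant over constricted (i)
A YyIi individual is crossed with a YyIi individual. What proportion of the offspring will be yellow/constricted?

Dihybrid cross YyIi × YyIi — consider each gene separately:
seed color: Yy × Yy → 1 YY, 2 Yy, 1 yy → 3 Y_ : 1 yy (out of 4)
pod shape: Ii × Ii → 1 II, 2 Ii, 1 ii → 3 I_ : 1 ii (out of 4)
Combine (counts out of 4 × 4 = 16): yellow/inflated (Y_I_) = 3×3 = 9; yellow/constricted (Y_ii) = 3×1 = 3; green/inflated (yyI_) = 1×3 = 3; green/constricted (yyii) = 1×1 = 1
Phenotype counts (out of 16): 9 yellow/inflated, 3 yellow/constricted, 3 green/inflated, 1 green/constricted
yellow/constricted: 3 out of 16
Probability: 3/16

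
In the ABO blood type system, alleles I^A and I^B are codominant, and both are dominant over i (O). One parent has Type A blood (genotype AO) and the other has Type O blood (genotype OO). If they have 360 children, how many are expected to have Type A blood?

Cross: AO × OO
Possible offspring genotypes: 2 AO, 2 OO
Blood type counts: 2 Type A, 2 Type O
Probability of Type A: 2/4 = 1/2
Expected count = 1/2 × 360 = 180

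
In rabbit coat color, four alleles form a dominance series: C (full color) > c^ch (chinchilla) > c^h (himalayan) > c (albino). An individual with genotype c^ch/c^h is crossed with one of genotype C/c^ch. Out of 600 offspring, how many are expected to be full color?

Cross: c^ch/c^h × C/c^ch
Allele dominance: C > c^ch > c^h > c
Offspring genotypes: 1 C/c^ch, 1 c^ch/c^ch, 1 C/c^h, 1 c^ch/c^h
Phenotype counts: 2 full color, 2 chinchilla
full color: 2 out of 4 → fraction 1/2
Expected count = 1/2 × 600 = 300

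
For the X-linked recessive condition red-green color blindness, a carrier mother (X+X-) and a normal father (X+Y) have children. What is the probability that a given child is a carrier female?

Cross: X+X- × X+Y
Offspring: 1 X+X+, 1 X+Y, 1 X+X-, 1 X-Y
Probability of a carrier female: 1/4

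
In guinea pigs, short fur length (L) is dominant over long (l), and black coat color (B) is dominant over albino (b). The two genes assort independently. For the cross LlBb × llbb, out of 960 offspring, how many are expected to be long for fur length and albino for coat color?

Dihybrid cross LlBb × llbb — consider each gene separately:
fur length: Ll × ll → 2 Ll, 2 ll → 2 L_ : 2 ll (out of 4)
coat color: Bb × bb → 2 Bb, 2 bb → 2 B_ : 2 bb (out of 4)
Looking for: long (ll) and albino (bb)
P(long) = 2/4, P(albino) = 2/4
P(both) = 2/4 × 2/4 = 4/16 = 1/4
Expected count = 1/4 × 960 = 240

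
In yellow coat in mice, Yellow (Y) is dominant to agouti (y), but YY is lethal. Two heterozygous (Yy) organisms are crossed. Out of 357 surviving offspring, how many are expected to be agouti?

Cross: Yy × Yy
Punnett square offspring (before lethality): 1 YY, 2 Yy, 1 yy
The YY genotype is lethal (embryos die); surviving offspring: 2 Yy, 1 yy
agouti: 1 out of 3 → fraction 1/3
Expected count = 1/3 × 357 = 119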